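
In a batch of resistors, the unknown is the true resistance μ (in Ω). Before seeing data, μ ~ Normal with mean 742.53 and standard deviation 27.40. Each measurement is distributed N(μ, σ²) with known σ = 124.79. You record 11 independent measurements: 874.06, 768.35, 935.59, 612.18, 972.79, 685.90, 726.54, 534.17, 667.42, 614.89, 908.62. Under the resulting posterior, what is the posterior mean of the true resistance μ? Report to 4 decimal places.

For Normal data with known variance σ², a Normal(μ₀, σ₀²) prior on μ is conjugate. Posterior precision = 1/σ₀² + n/σ²; posterior mean is the precision-weighted average of μ₀ and x̄.
Σxᵢ = 874.06 + 768.35 + 935.59 + 612.18 + 972.79 + 685.90 + 726.54 + 534.17 + 667.42 + 614.89 + 908.62 = 8300.51, so n·x̄ = 8300.51.
σ₀² = 27.40² = 750.76, σ² = 124.79² = 15572.5441; σ² + n·σ₀² = 15572.5441 + 11·750.76 = 23830.9041.
Posterior mean = (μ₀/σ₀² + n·x̄/σ²)/(1/σ₀² + n/σ²) = (σ²·μ₀ + σ₀²·n·x̄)/(σ² + n·σ₀²) = (15572.5441·742.53 + 750.76·8300.51)/23830.9041 = 17794772.058173/23830.9041 = 746.7099.

746.7099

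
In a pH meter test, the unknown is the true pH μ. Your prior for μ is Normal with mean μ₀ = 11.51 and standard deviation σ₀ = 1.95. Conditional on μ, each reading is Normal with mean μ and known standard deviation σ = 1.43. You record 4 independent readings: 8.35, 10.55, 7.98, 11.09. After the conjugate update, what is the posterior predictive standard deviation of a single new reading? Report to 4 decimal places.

1.5797

For Normal data with known variance σ², a Normal(μ₀, σ₀²) prior on μ is conjugate. Posterior precision = 1/σ₀² + n/σ²; posterior mean is the precision-weighted average of μ₀ and x̄.
σ₀² = 1.95² = 3.8025, σ² = 1.43² = 2.0449; σ² + n·σ₀² = 2.0449 + 4·3.8025 = 17.2549.
Posterior precision = 1/σ₀² + n/σ² = 1/3.8025 + 4/2.0449 = (σ² + n·σ₀²)/(σ₀²σ²) = 17.2549/(3.8025·2.0449); posterior variance σₙ² = σ₀²σ²/(σ² + n·σ₀²) = 3.8025·2.0449/17.2549 = 0.450639.
Predictive variance for one new observation = σₙ² + σ² = 3.8025·2.0449/17.2549 + 2.0449 = σ²·(σ₀² + 17.2549)/17.2549 = 2.0449·21.0574/17.2549 = 2.495539; SD = √(2.0449·21.0574/17.2549) = 1.5797.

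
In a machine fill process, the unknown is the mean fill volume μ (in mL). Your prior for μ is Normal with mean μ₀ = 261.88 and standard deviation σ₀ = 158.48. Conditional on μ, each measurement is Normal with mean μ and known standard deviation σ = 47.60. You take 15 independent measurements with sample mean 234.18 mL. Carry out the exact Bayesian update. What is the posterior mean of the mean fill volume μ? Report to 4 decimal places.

234.3456

For Normal data with known variance σ², a Normal(μ₀, σ₀²) prior on μ is conjugate. Posterior precision = 1/σ₀² + n/σ²; posterior mean is the precision-weighted average of μ₀ and x̄.
n·x̄ = 15·234.18 = 3512.7.
σ₀² = 158.48² = 25115.9104, σ² = 47.60² = 2265.76; σ² + n·σ₀² = 2265.76 + 15·25115.9104 = 379004.416.
Posterior mean = (μ₀/σ₀² + n·x̄/σ²)/(1/σ₀² + n/σ²) = (σ²·μ₀ + σ₀²·n·x̄)/(σ² + n·σ₀²) = (2265.76·261.88 + 25115.9104·3512.7)/379004.416 = 88818015.69088/379004.416 = 234.3456.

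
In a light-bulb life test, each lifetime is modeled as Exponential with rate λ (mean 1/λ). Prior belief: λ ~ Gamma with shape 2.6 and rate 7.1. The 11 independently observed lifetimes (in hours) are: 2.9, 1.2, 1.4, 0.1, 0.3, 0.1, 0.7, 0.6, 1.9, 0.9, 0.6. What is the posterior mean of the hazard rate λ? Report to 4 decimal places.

With a Gamma(shape α, rate β) prior on the exponential rate λ, the posterior after n observations with total T = Σxᵢ is Gamma(α+n, β+T).
Sum of observations T = 10.7 hours; n = 11.
Posterior: Gamma(2.6+11, 7.1+10.7) = Gamma(13.6, 17.8).
Posterior mean of λ = α/β = 13.6/17.8 = 0.7640.

0.7640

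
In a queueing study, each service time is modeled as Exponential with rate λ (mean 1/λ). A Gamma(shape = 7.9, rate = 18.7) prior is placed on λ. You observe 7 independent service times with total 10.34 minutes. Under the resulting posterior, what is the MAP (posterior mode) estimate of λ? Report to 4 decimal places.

0.4787

With a Gamma(shape α, rate β) prior on the exponential rate λ, the posterior after n observations with total T = Σxᵢ is Gamma(α+n, β+T).
Posterior: Gamma(7.9+7, 18.7+10.34) = Gamma(14.9, 29.04).
Mode = (α−1)/β = 0.4787.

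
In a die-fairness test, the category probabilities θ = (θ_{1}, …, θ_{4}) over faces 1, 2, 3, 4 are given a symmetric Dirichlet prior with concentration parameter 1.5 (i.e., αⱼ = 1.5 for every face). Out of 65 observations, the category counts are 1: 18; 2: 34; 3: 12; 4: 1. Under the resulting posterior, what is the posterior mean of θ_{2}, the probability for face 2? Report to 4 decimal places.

0.5000

The Dirichlet prior is conjugate to the Multinomial likelihood: each posterior αⱼ = prior αⱼ + observed count nⱼ.
Posterior concentration: (19.5, 35.5, 13.5, 2.5), total = 71.0.
E[θ_{2}|data] = α_{2}/Σα = 35.5/71.0 = 0.5000.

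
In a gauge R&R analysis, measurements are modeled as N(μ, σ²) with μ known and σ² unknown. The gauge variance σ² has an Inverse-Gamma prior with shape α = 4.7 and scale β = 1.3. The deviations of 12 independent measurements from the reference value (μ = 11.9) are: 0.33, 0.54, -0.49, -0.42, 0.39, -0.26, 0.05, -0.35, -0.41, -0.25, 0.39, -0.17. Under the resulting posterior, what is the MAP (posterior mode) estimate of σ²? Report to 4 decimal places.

With known mean μ and an Inverse-Gamma(α, β) prior on σ², the Normal likelihood is conjugate: posterior is Inv-Gamma(α + n/2, β + Σ(xᵢ−μ)²/2).
Σ(xᵢ−μ)² = (0.33)² + (0.54)² + (-0.49)² + (-0.42)² + (0.39)² + (-0.26)² + (0.05)² + (-0.35)² + (-0.41)² + (-0.25)² + (0.39)² + (-0.17)² = 1.5733.
Posterior: Inv-Gamma(4.7 + 12/2, 1.3 + 1.5733/2) = Inv-Gamma(10.70, 2.08665).
Mode = β/(α+1) = 2.08665/11.70 = 0.1783.

0.1783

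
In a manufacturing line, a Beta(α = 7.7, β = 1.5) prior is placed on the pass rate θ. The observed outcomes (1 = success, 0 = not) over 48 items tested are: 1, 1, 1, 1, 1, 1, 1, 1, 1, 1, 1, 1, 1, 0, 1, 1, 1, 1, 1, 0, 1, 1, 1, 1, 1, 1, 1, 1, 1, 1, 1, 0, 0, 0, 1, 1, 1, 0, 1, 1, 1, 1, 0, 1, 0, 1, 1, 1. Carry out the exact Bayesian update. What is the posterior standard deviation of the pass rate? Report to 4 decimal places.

The Beta prior is conjugate to a Binomial/Bernoulli likelihood; the update adds successes to α and failures to β.
Posterior: Beta(α+k, β+n−k) = Beta(7.7+40, 1.5+8) = Beta(47.7, 9.5).
Var = αβ/((α+β)²(α+β+1)) = 47.7·9.5/(57.2²·58.2) = 0.00237973; SD = √0.00237973 = 0.0488.

0.0488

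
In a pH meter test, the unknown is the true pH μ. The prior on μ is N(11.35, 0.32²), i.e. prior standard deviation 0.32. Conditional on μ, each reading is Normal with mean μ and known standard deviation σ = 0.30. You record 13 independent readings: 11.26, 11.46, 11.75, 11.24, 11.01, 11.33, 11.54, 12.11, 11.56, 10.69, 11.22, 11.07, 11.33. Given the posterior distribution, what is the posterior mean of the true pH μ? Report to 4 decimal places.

For Normal data with known variance σ², a Normal(μ₀, σ₀²) prior on μ is conjugate. Posterior precision = 1/σ₀² + n/σ²; posterior mean is the precision-weighted average of μ₀ and x̄.
Σxᵢ = 11.26 + 11.46 + 11.75 + 11.24 + 11.01 + 11.33 + 11.54 + 12.11 + 11.56 + 10.69 + 11.22 + 11.07 + 11.33 = 147.57, so n·x̄ = 147.57.
σ₀² = 0.32² = 0.1024, σ² = 0.30² = 0.09; σ² + n·σ₀² = 0.09 + 13·0.1024 = 1.4212.
Posterior mean = (μ₀/σ₀² + n·x̄/σ²)/(1/σ₀² + n/σ²) = (σ²·μ₀ + σ₀²·n·x̄)/(σ² + n·σ₀²) = (0.09·11.35 + 0.1024·147.57)/1.4212 = 16.132668/1.4212 = 11.3514.

11.3514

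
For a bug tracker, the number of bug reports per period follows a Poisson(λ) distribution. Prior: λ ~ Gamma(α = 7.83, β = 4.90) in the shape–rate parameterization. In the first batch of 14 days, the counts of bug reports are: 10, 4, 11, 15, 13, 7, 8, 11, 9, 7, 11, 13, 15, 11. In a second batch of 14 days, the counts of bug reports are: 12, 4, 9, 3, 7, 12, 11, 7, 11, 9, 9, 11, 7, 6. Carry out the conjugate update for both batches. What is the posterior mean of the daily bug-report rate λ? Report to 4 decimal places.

With a Gamma(shape α, rate β) prior, the Poisson likelihood is conjugate: the posterior is Gamma(α + ΣXᵢ, β + n).
Batch 1: sum of counts S = 145 over n = 14 days.
After batch 1: Gamma(α+S, β+n) = Gamma(7.83+145, 4.90+14) = Gamma(152.83, 18.90).
Batch 2: sum of counts S = 118 over n = 14 days.
After batch 2: Gamma(α+S, β+n) = Gamma(152.83+118, 18.90+14) = Gamma(270.83, 32.90).
Posterior mean = α/β = 270.83/32.90 = 8.2319.

8.2319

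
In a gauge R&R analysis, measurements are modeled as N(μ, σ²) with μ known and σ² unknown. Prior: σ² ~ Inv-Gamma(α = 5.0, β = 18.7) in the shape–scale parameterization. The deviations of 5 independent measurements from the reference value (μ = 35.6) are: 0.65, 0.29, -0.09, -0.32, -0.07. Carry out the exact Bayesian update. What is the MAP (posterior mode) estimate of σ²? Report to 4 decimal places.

With known mean μ and an Inverse-Gamma(α, β) prior on σ², the Normal likelihood is conjugate: posterior is Inv-Gamma(α + n/2, β + Σ(xᵢ−μ)²/2).
Σ(xᵢ−μ)² = (0.65)² + (0.29)² + (-0.09)² + (-0.32)² + (-0.07)² = 0.6220.
Posterior: Inv-Gamma(5.0 + 5/2, 18.7 + 0.6220/2) = Inv-Gamma(7.50, 19.01100).
Mode = β/(α+1) = 19.01100/8.50 = 2.2366.

2.2366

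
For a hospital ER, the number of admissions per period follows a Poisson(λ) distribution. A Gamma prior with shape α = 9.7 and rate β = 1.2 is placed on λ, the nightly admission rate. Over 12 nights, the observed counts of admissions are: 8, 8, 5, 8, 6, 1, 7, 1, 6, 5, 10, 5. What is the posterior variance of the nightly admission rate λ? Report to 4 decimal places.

With a Gamma(shape α, rate β) prior, the Poisson likelihood is conjugate: the posterior is Gamma(α + ΣXᵢ, β + n).
Sum of counts S = 70 over n = 12 nights.
Posterior: Gamma(α+S, β+n) = Gamma(9.7+70, 1.2+12) = Gamma(79.7, 13.2).
Var = α/β² = 79.7/13.2² = 0.4574.

0.4574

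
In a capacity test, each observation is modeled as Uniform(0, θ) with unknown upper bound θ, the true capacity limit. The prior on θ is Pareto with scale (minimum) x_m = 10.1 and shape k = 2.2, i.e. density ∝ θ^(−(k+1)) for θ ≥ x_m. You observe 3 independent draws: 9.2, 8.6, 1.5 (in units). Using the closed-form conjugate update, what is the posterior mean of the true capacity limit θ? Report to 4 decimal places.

12.5048

A Pareto(scale x_m, shape k) prior on the upper bound θ of Uniform(0, θ) is conjugate: posterior is Pareto(max(x_m, max xᵢ), k + n).
Sample maximum = 9.2; prior scale x_m = 10.1 → posterior scale = max = 10.1.
Posterior shape = 2.2 + 3 = 5.2.
E[θ|data] = k·x_m/(k−1) = 5.2·10.1/4.2 = 12.5048.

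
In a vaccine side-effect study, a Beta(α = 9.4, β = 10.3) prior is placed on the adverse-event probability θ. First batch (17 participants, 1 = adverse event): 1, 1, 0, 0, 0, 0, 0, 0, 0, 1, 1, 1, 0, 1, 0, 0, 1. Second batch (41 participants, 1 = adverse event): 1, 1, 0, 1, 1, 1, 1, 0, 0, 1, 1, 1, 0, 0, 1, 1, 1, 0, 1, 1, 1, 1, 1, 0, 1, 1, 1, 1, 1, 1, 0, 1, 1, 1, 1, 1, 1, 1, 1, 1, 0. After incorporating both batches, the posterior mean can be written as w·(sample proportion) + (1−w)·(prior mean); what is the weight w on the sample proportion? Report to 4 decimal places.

The Beta prior is conjugate to a Binomial/Bernoulli likelihood; the update adds successes to α and failures to β.
Total number of participants: n = 17 + 41 = 58.
Posterior mean = (α₀+k)/(α₀+β₀+n) = [n/(α₀+β₀+n)]·(k/n) + [(α₀+β₀)/(α₀+β₀+n)]·α₀/(α₀+β₀), so only n and the prior enter the weight.
The weight on the data is w = n/(α₀+β₀+n) = 58/(9.4+10.3+58) = 58/77.7 = 0.7465.

0.7465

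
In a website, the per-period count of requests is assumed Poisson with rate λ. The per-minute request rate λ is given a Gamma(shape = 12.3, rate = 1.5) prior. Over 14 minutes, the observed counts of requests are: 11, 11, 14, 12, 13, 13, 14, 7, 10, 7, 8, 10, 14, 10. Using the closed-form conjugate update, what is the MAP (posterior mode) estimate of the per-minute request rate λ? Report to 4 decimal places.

With a Gamma(shape α, rate β) prior, the Poisson likelihood is conjugate: the posterior is Gamma(α + ΣXᵢ, β + n).
Sum of counts S = 154 over n = 14 minutes.
Posterior: Gamma(α+S, β+n) = Gamma(12.3+154, 1.5+14) = Gamma(166.3, 15.5).
Mode of Gamma(α,β) for α≥1 is (α−1)/β = 165.3/15.5 = 10.6645.

10.6645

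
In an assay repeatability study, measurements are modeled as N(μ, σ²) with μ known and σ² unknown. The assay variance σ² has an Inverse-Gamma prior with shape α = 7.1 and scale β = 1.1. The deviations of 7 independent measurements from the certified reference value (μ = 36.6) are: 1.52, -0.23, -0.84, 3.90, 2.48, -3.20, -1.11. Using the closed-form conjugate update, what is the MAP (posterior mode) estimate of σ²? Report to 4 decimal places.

With known mean μ and an Inverse-Gamma(α, β) prior on σ², the Normal likelihood is conjugate: posterior is Inv-Gamma(α + n/2, β + Σ(xᵢ−μ)²/2).
Σ(xᵢ−μ)² = (1.52)² + (-0.23)² + (-0.84)² + (3.90)² + (2.48)² + (-3.20)² + (-1.11)² = 35.9014.
Posterior: Inv-Gamma(7.1 + 7/2, 1.1 + 35.9014/2) = Inv-Gamma(10.60, 19.05070).
Mode = β/(α+1) = 19.05070/11.60 = 1.6423.

1.6423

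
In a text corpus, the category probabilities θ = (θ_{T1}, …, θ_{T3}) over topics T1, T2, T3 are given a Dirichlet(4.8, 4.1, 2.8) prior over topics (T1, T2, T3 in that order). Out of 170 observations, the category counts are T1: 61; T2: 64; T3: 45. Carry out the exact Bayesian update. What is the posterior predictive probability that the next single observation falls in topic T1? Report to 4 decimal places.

0.3621

The Dirichlet prior is conjugate to the Multinomial likelihood: each posterior αⱼ = prior αⱼ + observed count nⱼ.
Posterior concentration: (65.8, 68.1, 47.8), total = 181.7.
P(next = T1 | data) = α_{T1}/Σα = 0.3621.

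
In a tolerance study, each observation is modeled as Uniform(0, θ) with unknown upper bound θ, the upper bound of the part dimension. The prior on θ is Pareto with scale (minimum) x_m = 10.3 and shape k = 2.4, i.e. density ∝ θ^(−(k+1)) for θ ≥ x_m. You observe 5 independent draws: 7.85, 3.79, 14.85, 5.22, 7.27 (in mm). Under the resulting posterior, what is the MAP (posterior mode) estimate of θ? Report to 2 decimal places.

14.85

A Pareto(scale x_m, shape k) prior on the upper bound θ of Uniform(0, θ) is conjugate: posterior is Pareto(max(x_m, max xᵢ), k + n).
Sample maximum = 14.85; prior scale x_m = 10.3 → posterior scale = max = 14.85.
Posterior shape = 2.4 + 5 = 7.4.
The Pareto density is decreasing on [x_m, ∞), so the mode is x_m = 14.85.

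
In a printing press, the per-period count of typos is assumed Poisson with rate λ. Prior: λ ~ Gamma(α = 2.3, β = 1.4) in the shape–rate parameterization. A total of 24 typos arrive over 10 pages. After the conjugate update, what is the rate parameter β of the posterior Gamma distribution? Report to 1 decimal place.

11.4

With a Gamma(shape α, rate β) prior, the Poisson likelihood is conjugate: the posterior is Gamma(α + ΣXᵢ, β + n).
Posterior: Gamma(α+S, β+n) = Gamma(2.3+24, 1.4+10) = Gamma(26.3, 11.4).
Posterior β = 11.4.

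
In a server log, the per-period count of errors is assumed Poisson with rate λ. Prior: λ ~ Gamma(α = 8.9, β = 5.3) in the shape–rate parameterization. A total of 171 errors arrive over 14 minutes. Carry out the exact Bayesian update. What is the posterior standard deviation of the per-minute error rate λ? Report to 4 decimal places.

0.6950

With a Gamma(shape α, rate β) prior, the Poisson likelihood is conjugate: the posterior is Gamma(α + ΣXᵢ, β + n).
Posterior: Gamma(α+S, β+n) = Gamma(8.9+171, 5.3+14) = Gamma(179.9, 19.3).
SD = √α/β = √179.9/19.3 = 0.6950.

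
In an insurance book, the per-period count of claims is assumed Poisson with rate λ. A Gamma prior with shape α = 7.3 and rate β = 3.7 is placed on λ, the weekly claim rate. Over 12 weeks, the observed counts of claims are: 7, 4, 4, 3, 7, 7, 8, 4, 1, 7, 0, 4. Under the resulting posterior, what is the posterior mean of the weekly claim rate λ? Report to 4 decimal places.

With a Gamma(shape α, rate β) prior, the Poisson likelihood is conjugate: the posterior is Gamma(α + ΣXᵢ, β + n).
Sum of counts S = 56 over n = 12 weeks.
Posterior: Gamma(α+S, β+n) = Gamma(7.3+56, 3.7+12) = Gamma(63.3, 15.7).
Posterior mean = α/β = 63.3/15.7 = 4.0318.

4.0318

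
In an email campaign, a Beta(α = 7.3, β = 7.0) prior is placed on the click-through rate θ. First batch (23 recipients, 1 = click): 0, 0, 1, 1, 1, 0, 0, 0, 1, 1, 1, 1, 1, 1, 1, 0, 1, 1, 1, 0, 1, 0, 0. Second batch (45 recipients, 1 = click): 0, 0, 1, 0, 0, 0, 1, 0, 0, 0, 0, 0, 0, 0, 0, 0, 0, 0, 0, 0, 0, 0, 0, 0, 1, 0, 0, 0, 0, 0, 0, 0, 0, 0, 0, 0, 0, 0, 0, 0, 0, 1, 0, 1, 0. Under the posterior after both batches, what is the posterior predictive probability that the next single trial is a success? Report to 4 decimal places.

0.3196

The Beta prior is conjugate to a Binomial/Bernoulli likelihood; the update adds successes to α and failures to β.
After batch 1: Beta(7.3+14, 7.0+9) = Beta(21.3, 16.0).
After batch 2: Beta(21.3+5, 16.0+40) = Beta(26.3, 56.0).
For a single future Bernoulli trial, P(success | data) = α/(α+β) = 0.3196.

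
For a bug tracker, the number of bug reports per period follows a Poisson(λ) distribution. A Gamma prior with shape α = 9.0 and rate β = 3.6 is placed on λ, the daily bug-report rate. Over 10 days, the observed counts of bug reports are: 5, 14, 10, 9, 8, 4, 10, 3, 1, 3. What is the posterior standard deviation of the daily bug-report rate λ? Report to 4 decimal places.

0.6410

With a Gamma(shape α, rate β) prior, the Poisson likelihood is conjugate: the posterior is Gamma(α + ΣXᵢ, β + n).
Sum of counts S = 67 over n = 10 days.
Posterior: Gamma(α+S, β+n) = Gamma(9.0+67, 3.6+10) = Gamma(76.0, 13.6).
SD = √α/β = √76.0/13.6 = 0.6410.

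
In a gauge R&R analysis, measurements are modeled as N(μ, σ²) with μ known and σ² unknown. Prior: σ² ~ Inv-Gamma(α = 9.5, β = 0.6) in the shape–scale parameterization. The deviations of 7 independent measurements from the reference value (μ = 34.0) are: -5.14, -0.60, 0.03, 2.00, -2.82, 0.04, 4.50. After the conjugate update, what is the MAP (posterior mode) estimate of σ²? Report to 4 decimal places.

With known mean μ and an Inverse-Gamma(α, β) prior on σ², the Normal likelihood is conjugate: posterior is Inv-Gamma(α + n/2, β + Σ(xᵢ−μ)²/2).
Σ(xᵢ−μ)² = (-5.14)² + (-0.60)² + (0.03)² + (2.00)² + (-2.82)² + (0.04)² + (4.50)² = 58.9845.
Posterior: Inv-Gamma(9.5 + 7/2, 0.6 + 58.9845/2) = Inv-Gamma(13.00, 30.09225).
Mode = β/(α+1) = 30.09225/14.00 = 2.1494.

2.1494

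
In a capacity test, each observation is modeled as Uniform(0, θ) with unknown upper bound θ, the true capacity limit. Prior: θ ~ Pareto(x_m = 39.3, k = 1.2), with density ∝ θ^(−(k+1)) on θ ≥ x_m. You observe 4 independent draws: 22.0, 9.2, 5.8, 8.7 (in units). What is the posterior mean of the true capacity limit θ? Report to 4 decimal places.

48.6571

A Pareto(scale x_m, shape k) prior on the upper bound θ of Uniform(0, θ) is conjugate: posterior is Pareto(max(x_m, max xᵢ), k + n).
Sample maximum = 22.0; prior scale x_m = 39.3 → posterior scale = max = 39.3.
Posterior shape = 1.2 + 4 = 5.2.
E[θ|data] = k·x_m/(k−1) = 5.2·39.3/4.2 = 48.6571.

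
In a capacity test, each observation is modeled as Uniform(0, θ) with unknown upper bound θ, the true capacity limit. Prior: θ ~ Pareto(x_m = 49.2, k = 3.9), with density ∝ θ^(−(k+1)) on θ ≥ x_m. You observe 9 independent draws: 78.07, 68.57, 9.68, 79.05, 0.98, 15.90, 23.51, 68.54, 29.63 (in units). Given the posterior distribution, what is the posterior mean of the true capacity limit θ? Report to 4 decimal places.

85.6929

A Pareto(scale x_m, shape k) prior on the upper bound θ of Uniform(0, θ) is conjugate: posterior is Pareto(max(x_m, max xᵢ), k + n).
Sample maximum = 79.05; prior scale x_m = 49.2 → posterior scale = max = 79.05.
Posterior shape = 3.9 + 9 = 12.9.
E[θ|data] = k·x_m/(k−1) = 12.9·79.05/11.9 = 85.6929.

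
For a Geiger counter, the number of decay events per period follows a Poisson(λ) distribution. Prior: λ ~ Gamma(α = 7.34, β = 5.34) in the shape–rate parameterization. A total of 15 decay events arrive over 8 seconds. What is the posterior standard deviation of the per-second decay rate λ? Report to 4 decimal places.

0.3543

With a Gamma(shape α, rate β) prior, the Poisson likelihood is conjugate: the posterior is Gamma(α + ΣXᵢ, β + n).
Posterior: Gamma(α+S, β+n) = Gamma(7.34+15, 5.34+8) = Gamma(22.34, 13.34).
SD = √α/β = √22.34/13.34 = 0.3543.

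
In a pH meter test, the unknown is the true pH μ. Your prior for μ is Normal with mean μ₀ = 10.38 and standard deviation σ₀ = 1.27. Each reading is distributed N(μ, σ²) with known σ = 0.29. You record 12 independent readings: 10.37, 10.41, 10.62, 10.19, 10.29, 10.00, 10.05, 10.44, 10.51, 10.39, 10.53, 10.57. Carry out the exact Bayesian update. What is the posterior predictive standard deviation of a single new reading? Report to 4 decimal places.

For Normal data with known variance σ², a Normal(μ₀, σ₀²) prior on μ is conjugate. Posterior precision = 1/σ₀² + n/σ²; posterior mean is the precision-weighted average of μ₀ and x̄.
σ₀² = 1.27² = 1.6129, σ² = 0.29² = 0.0841; σ² + n·σ₀² = 0.0841 + 12·1.6129 = 19.4389.
Posterior precision = 1/σ₀² + n/σ² = 1/1.6129 + 12/0.0841 = (σ² + n·σ₀²)/(σ₀²σ²) = 19.4389/(1.6129·0.0841); posterior variance σₙ² = σ₀²σ²/(σ² + n·σ₀²) = 1.6129·0.0841/19.4389 = 0.006978.
Predictive variance for one new observation = σₙ² + σ² = 1.6129·0.0841/19.4389 + 0.0841 = σ²·(σ₀² + 19.4389)/19.4389 = 0.0841·21.0518/19.4389 = 0.091078; SD = √(0.0841·21.0518/19.4389) = 0.3018.

0.3018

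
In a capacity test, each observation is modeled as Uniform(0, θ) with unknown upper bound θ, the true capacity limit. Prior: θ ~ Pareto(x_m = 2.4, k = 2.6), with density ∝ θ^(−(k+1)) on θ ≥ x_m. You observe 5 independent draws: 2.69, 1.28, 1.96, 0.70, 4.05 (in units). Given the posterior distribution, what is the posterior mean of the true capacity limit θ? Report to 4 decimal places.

A Pareto(scale x_m, shape k) prior on the upper bound θ of Uniform(0, θ) is conjugate: posterior is Pareto(max(x_m, max xᵢ), k + n).
Sample maximum = 4.05; prior scale x_m = 2.4 → posterior scale = max = 4.05.
Posterior shape = 2.6 + 5 = 7.6.
E[θ|data] = k·x_m/(k−1) = 7.6·4.05/6.6 = 4.6636.

4.6636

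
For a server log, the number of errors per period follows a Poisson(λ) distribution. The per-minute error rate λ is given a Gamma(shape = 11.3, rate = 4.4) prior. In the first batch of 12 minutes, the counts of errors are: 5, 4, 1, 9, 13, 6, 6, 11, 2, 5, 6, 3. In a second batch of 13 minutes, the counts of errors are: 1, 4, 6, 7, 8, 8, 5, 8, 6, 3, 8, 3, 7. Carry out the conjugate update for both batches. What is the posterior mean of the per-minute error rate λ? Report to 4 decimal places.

5.3163

With a Gamma(shape α, rate β) prior, the Poisson likelihood is conjugate: the posterior is Gamma(α + ΣXᵢ, β + n).
Batch 1: sum of counts S = 71 over n = 12 minutes.
After batch 1: Gamma(α+S, β+n) = Gamma(11.3+71, 4.4+12) = Gamma(82.3, 16.4).
Batch 2: sum of counts S = 74 over n = 13 minutes.
After batch 2: Gamma(α+S, β+n) = Gamma(82.3+74, 16.4+13) = Gamma(156.3, 29.4).
Posterior mean = α/β = 156.3/29.4 = 5.3163.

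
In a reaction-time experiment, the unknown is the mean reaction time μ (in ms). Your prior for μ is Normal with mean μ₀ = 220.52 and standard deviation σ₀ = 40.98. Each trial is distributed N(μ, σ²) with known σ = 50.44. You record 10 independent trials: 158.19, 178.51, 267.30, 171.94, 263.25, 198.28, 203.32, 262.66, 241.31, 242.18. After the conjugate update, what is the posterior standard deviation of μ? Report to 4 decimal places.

14.8643

For Normal data with known variance σ², a Normal(μ₀, σ₀²) prior on μ is conjugate. Posterior precision = 1/σ₀² + n/σ²; posterior mean is the precision-weighted average of μ₀ and x̄.
σ₀² = 40.98² = 1679.3604, σ² = 50.44² = 2544.1936; σ² + n·σ₀² = 2544.1936 + 10·1679.3604 = 19337.7976.
Posterior precision = 1/σ₀² + n/σ² = 1/1679.3604 + 10/2544.1936 = (σ² + n·σ₀²)/(σ₀²σ²) = 19337.7976/(1679.3604·2544.1936); posterior variance σₙ² = σ₀²σ²/(σ² + n·σ₀²) = 1679.3604·2544.1936/19337.7976 = 220.946463.
Posterior SD = √σₙ² = √(1679.3604·2544.1936/19337.7976) = 14.8643.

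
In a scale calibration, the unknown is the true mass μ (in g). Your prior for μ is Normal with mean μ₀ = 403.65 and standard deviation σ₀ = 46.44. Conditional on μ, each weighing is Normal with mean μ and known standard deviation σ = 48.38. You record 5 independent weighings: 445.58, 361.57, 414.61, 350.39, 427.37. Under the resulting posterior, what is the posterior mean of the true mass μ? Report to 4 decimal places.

400.5721

For Normal data with known variance σ², a Normal(μ₀, σ₀²) prior on μ is conjugate. Posterior precision = 1/σ₀² + n/σ²; posterior mean is the precision-weighted average of μ₀ and x̄.
Σxᵢ = 445.58 + 361.57 + 414.61 + 350.39 + 427.37 = 1999.52, so n·x̄ = 1999.52.
σ₀² = 46.44² = 2156.6736, σ² = 48.38² = 2340.6244; σ² + n·σ₀² = 2340.6244 + 5·2156.6736 = 13123.9924.
Posterior mean = (μ₀/σ₀² + n·x̄/σ²)/(1/σ₀² + n/σ²) = (σ²·μ₀ + σ₀²·n·x̄)/(σ² + n·σ₀²) = (2340.6244·403.65 + 2156.6736·1999.52)/13123.9924 = 5257105.035732/13123.9924 = 400.5721.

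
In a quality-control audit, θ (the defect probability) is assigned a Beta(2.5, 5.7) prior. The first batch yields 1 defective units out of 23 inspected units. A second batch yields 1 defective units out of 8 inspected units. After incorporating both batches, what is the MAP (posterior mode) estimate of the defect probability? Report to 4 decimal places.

The Beta prior is conjugate to a Binomial/Bernoulli likelihood; the update adds successes to α and failures to β.
After batch 1: Beta(2.5+1, 5.7+22) = Beta(3.5, 27.7).
After batch 2: Beta(3.5+1, 27.7+7) = Beta(4.5, 34.7).
Mode of Beta(a,b) for a,b>1 is (a−1)/(a+b−2) = 3.5/37.2 = 0.0941.

0.0941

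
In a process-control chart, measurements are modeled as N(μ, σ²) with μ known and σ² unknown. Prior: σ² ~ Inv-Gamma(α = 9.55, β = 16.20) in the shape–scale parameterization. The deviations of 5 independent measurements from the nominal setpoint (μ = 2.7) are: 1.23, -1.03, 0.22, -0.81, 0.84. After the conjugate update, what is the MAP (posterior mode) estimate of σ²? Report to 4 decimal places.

1.3940

With known mean μ and an Inverse-Gamma(α, β) prior on σ², the Normal likelihood is conjugate: posterior is Inv-Gamma(α + n/2, β + Σ(xᵢ−μ)²/2).
Σ(xᵢ−μ)² = (1.23)² + (-1.03)² + (0.22)² + (-0.81)² + (0.84)² = 3.9839.
Posterior: Inv-Gamma(9.55 + 5/2, 16.20 + 3.9839/2) = Inv-Gamma(12.05, 18.19195).
Mode = β/(α+1) = 18.19195/13.05 = 1.3940.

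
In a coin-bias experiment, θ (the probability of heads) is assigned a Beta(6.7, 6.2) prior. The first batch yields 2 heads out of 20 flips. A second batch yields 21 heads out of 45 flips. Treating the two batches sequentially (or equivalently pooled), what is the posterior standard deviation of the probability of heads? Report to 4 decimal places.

0.0547

The Beta prior is conjugate to a Binomial/Bernoulli likelihood; the update adds successes to α and failures to β.
After batch 1: Beta(6.7+2, 6.2+18) = Beta(8.7, 24.2).
After batch 2: Beta(8.7+21, 24.2+24) = Beta(29.7, 48.2).
Var = αβ/((α+β)²(α+β+1)) = 29.7·48.2/(77.9²·78.9) = 0.00298986; SD = √0.00298986 = 0.0547.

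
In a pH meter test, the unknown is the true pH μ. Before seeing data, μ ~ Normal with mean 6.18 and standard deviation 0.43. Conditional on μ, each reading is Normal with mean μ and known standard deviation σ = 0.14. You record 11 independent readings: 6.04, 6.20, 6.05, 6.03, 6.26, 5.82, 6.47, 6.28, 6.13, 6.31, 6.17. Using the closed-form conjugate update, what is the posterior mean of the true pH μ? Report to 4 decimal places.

6.1602

For Normal data with known variance σ², a Normal(μ₀, σ₀²) prior on μ is conjugate. Posterior precision = 1/σ₀² + n/σ²; posterior mean is the precision-weighted average of μ₀ and x̄.
Σxᵢ = 6.04 + 6.20 + 6.05 + 6.03 + 6.26 + 5.82 + 6.47 + 6.28 + 6.13 + 6.31 + 6.17 = 67.76, so n·x̄ = 67.76.
σ₀² = 0.43² = 0.1849, σ² = 0.14² = 0.0196; σ² + n·σ₀² = 0.0196 + 11·0.1849 = 2.0535.
Posterior mean = (μ₀/σ₀² + n·x̄/σ²)/(1/σ₀² + n/σ²) = (σ²·μ₀ + σ₀²·n·x̄)/(σ² + n·σ₀²) = (0.0196·6.18 + 0.1849·67.76)/2.0535 = 12.649952/2.0535 = 6.1602.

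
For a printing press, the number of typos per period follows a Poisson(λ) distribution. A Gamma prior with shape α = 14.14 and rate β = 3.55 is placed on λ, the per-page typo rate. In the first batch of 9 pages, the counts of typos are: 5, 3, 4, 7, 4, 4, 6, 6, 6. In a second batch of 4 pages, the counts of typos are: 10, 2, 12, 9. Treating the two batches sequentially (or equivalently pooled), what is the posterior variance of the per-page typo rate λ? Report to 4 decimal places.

With a Gamma(shape α, rate β) prior, the Poisson likelihood is conjugate: the posterior is Gamma(α + ΣXᵢ, β + n).
Batch 1: sum of counts S = 45 over n = 9 pages.
After batch 1: Gamma(α+S, β+n) = Gamma(14.14+45, 3.55+9) = Gamma(59.14, 12.55).
Batch 2: sum of counts S = 33 over n = 4 pages.
After batch 2: Gamma(α+S, β+n) = Gamma(59.14+33, 12.55+4) = Gamma(92.14, 16.55).
Var = α/β² = 92.14/16.55² = 0.3364.

0.3364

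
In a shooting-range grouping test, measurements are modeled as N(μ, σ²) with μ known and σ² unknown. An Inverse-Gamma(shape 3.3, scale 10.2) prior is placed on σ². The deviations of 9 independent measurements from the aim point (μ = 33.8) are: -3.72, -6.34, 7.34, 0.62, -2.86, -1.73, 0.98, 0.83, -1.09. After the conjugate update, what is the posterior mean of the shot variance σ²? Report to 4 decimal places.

With known mean μ and an Inverse-Gamma(α, β) prior on σ², the Normal likelihood is conjugate: posterior is Inv-Gamma(α + n/2, β + Σ(xᵢ−μ)²/2).
Σ(xᵢ−μ)² = (-3.72)² + (-6.34)² + (7.34)² + (0.62)² + (-2.86)² + (-1.73)² + (0.98)² + (0.83)² + (-1.09)² = 122.3039.
Posterior: Inv-Gamma(3.3 + 9/2, 10.2 + 122.3039/2) = Inv-Gamma(7.80, 71.35195).
E[σ²|data] = β/(α−1) = 71.35195/6.80 = 10.4929.

10.4929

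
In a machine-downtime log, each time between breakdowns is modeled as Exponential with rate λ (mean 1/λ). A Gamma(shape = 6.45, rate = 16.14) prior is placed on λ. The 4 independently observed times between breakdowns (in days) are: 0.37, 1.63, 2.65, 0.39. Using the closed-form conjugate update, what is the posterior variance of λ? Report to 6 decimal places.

0.023295

With a Gamma(shape α, rate β) prior on the exponential rate λ, the posterior after n observations with total T = Σxᵢ is Gamma(α+n, β+T).
Sum of observations T = 5.04 days; n = 4.
Posterior: Gamma(6.45+4, 16.14+5.04) = Gamma(10.45, 21.18).
Var = α/β² = 0.023295.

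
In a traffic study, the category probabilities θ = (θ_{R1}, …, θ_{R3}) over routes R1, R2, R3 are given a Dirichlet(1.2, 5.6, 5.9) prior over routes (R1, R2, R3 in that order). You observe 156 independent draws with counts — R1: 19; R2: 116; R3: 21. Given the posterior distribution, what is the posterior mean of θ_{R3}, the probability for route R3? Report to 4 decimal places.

The Dirichlet prior is conjugate to the Multinomial likelihood: each posterior αⱼ = prior αⱼ + observed count nⱼ.
Posterior concentration: (20.2, 121.6, 26.9), total = 168.7.
E[θ_{R3}|data] = α_{R3}/Σα = 26.9/168.7 = 0.1595.

0.1595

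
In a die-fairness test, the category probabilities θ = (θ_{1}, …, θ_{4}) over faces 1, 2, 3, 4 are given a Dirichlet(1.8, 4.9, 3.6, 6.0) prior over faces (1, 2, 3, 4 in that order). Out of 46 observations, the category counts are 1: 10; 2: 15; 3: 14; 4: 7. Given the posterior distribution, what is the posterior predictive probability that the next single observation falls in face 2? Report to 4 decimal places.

The Dirichlet prior is conjugate to the Multinomial likelihood: each posterior αⱼ = prior αⱼ + observed count nⱼ.
Posterior concentration: (11.8, 19.9, 17.6, 13.0), total = 62.3.
P(next = 2 | data) = α_{2}/Σα = 0.3194.

0.3194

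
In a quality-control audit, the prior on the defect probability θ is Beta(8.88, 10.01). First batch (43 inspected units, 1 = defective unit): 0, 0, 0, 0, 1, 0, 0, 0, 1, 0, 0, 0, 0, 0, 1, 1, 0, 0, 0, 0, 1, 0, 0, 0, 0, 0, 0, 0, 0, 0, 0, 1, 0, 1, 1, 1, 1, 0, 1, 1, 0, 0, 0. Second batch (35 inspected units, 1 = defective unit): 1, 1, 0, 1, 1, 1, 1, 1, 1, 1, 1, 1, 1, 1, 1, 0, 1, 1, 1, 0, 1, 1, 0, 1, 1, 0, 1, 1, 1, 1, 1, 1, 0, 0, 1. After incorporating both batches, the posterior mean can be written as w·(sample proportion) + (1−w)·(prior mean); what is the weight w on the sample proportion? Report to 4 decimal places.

0.8050

The Beta prior is conjugate to a Binomial/Bernoulli likelihood; the update adds successes to α and failures to β.
Total number of inspected units: n = 43 + 35 = 78.
Posterior mean = (α₀+k)/(α₀+β₀+n) = [n/(α₀+β₀+n)]·(k/n) + [(α₀+β₀)/(α₀+β₀+n)]·α₀/(α₀+β₀), so only n and the prior enter the weight.
The weight on the data is w = n/(α₀+β₀+n) = 78/(8.88+10.01+78) = 78/96.89 = 0.8050.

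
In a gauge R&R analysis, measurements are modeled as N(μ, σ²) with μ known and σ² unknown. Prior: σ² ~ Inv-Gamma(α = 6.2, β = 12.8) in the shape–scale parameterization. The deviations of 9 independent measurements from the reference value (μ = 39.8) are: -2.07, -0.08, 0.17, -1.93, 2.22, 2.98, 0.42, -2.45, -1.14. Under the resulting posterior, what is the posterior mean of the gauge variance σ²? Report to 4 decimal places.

With known mean μ and an Inverse-Gamma(α, β) prior on σ², the Normal likelihood is conjugate: posterior is Inv-Gamma(α + n/2, β + Σ(xᵢ−μ)²/2).
Σ(xᵢ−μ)² = (-2.07)² + (-0.08)² + (0.17)² + (-1.93)² + (2.22)² + (2.98)² + (0.42)² + (-2.45)² + (-1.14)² = 29.3324.
Posterior: Inv-Gamma(6.2 + 9/2, 12.8 + 29.3324/2) = Inv-Gamma(10.70, 27.46620).
E[σ²|data] = β/(α−1) = 27.46620/9.70 = 2.8316.

2.8316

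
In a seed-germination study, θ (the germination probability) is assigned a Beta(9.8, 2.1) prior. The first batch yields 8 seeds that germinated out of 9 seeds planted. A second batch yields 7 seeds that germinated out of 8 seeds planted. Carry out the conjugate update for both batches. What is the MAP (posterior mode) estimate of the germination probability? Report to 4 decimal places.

0.8848

The Beta prior is conjugate to a Binomial/Bernoulli likelihood; the update adds successes to α and failures to β.
After batch 1: Beta(9.8+8, 2.1+1) = Beta(17.8, 3.1).
After batch 2: Beta(17.8+7, 3.1+1) = Beta(24.8, 4.1).
Mode of Beta(a,b) for a,b>1 is (a−1)/(a+b−2) = 23.8/26.9 = 0.8848.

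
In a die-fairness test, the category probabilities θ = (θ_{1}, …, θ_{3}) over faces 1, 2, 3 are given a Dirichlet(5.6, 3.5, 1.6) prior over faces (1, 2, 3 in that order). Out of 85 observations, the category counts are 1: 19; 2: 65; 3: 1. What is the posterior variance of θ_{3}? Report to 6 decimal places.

0.000273

The Dirichlet prior is conjugate to the Multinomial likelihood: each posterior αⱼ = prior αⱼ + observed count nⱼ.
Posterior concentration: (24.6, 68.5, 2.6), total = 95.7.
Var[θ_j] = α_j(Σα−α_j)/((Σα)²(Σα+1)) = 2.6·93.1/(95.7²·96.7) = 0.000273.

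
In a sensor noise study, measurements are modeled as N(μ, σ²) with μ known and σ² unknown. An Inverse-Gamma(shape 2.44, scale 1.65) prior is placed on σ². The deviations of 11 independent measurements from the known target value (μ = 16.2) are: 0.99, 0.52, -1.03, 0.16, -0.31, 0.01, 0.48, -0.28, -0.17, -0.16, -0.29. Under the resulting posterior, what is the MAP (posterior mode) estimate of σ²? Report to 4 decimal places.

With known mean μ and an Inverse-Gamma(α, β) prior on σ², the Normal likelihood is conjugate: posterior is Inv-Gamma(α + n/2, β + Σ(xᵢ−μ)²/2).
Σ(xᵢ−μ)² = (0.99)² + (0.52)² + (-1.03)² + (0.16)² + (-0.31)² + (0.01)² + (0.48)² + (-0.28)² + (-0.17)² + (-0.16)² + (-0.29)² = 2.8806.
Posterior: Inv-Gamma(2.44 + 11/2, 1.65 + 2.8806/2) = Inv-Gamma(7.94, 3.09030).
Mode = β/(α+1) = 3.09030/8.94 = 0.3457.

0.3457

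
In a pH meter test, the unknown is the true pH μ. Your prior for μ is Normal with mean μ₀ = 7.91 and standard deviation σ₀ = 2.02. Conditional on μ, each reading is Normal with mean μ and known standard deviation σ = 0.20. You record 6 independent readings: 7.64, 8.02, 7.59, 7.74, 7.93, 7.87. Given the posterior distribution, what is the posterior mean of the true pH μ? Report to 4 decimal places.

For Normal data with known variance σ², a Normal(μ₀, σ₀²) prior on μ is conjugate. Posterior precision = 1/σ₀² + n/σ²; posterior mean is the precision-weighted average of μ₀ and x̄.
Σxᵢ = 7.64 + 8.02 + 7.59 + 7.74 + 7.93 + 7.87 = 46.79, so n·x̄ = 46.79.
σ₀² = 2.02² = 4.0804, σ² = 0.20² = 0.04; σ² + n·σ₀² = 0.04 + 6·4.0804 = 24.5224.
Posterior mean = (μ₀/σ₀² + n·x̄/σ²)/(1/σ₀² + n/σ²) = (σ²·μ₀ + σ₀²·n·x̄)/(σ² + n·σ₀²) = (0.04·7.91 + 4.0804·46.79)/24.5224 = 191.238316/24.5224 = 7.7985.

7.7985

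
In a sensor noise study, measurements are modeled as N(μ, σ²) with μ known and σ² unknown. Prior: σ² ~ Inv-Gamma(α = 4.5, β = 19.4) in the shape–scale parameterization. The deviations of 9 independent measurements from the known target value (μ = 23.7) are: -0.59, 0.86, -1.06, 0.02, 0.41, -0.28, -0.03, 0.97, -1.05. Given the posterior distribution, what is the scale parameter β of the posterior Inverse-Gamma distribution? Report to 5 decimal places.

With known mean μ and an Inverse-Gamma(α, β) prior on σ², the Normal likelihood is conjugate: posterior is Inv-Gamma(α + n/2, β + Σ(xᵢ−μ)²/2).
Σ(xᵢ−μ)² = (-0.59)² + (0.86)² + (-1.06)² + (0.02)² + (0.41)² + (-0.28)² + (-0.03)² + (0.97)² + (-1.05)² = 4.5025.
Posterior: Inv-Gamma(4.5 + 9/2, 19.4 + 4.5025/2) = Inv-Gamma(9.00, 21.65125).
Posterior β = 21.65125.

21.65125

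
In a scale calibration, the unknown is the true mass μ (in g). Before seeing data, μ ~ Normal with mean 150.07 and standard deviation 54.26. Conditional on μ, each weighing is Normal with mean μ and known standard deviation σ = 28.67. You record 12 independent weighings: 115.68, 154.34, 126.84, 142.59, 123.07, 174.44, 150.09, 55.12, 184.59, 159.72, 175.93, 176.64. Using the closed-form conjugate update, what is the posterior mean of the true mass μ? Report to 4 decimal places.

For Normal data with known variance σ², a Normal(μ₀, σ₀²) prior on μ is conjugate. Posterior precision = 1/σ₀² + n/σ²; posterior mean is the precision-weighted average of μ₀ and x̄.
Σxᵢ = 115.68 + 154.34 + 126.84 + 142.59 + 123.07 + 174.44 + 150.09 + 55.12 + 184.59 + 159.72 + 175.93 + 176.64 = 1739.05, so n·x̄ = 1739.05.
σ₀² = 54.26² = 2944.1476, σ² = 28.67² = 821.9689; σ² + n·σ₀² = 821.9689 + 12·2944.1476 = 36151.7401.
Posterior mean = (μ₀/σ₀² + n·x̄/σ²)/(1/σ₀² + n/σ²) = (σ²·μ₀ + σ₀²·n·x̄)/(σ² + n·σ₀²) = (821.9689·150.07 + 2944.1476·1739.05)/36151.7401 = 5243372.756603/36151.7401 = 145.0379.

145.0379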